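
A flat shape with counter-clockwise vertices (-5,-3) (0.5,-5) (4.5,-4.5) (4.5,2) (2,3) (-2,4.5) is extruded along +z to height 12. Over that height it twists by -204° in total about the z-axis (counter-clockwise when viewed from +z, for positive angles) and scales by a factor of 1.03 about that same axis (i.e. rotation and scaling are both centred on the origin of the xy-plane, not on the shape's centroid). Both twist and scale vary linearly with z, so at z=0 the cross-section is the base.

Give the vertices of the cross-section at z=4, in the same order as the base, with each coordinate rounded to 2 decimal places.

Cross-section at z=4: (-4.70,3.55) (-4.49,-2.36) (-2.51,-5.92) (3.58,-3.46) (3.57,-0.74) (3.46,3.58)

t = z/height = 4/12 = 0.333333
s = 1 + (scale-1)·z/height = 1 + (1.03-1)·4/12 = 1.010000
θ = twist·z/height = -204°·4/12 = -68.0000° = -1.186824 rad
cos θ = 0.374607, sin θ = -0.927184 (intermediates below are computed at full precision and shown rounded to 5 d.p.)
v1: (-5,-3) → rotate → (-4.65458,3.51210) → ×s → (-4.70113,3.54722) → (-4.70,3.55)
v2: (0.5,-5) → rotate → (-4.44862,-2.33662) → ×s → (-4.49310,-2.35999) → (-4.49,-2.36)
v3: (4.5,-4.5) → rotate → (-2.48660,-5.85806) → ×s → (-2.51146,-5.91664) → (-2.51,-5.92)
v4: (4.5,2) → rotate → (3.54010,-3.42311) → ×s → (3.57550,-3.45735) → (3.58,-3.46)
v5: (2,3) → rotate → (3.53076,-0.73055) → ×s → (3.56607,-0.73785) → (3.57,-0.74)
v6: (-2,4.5) → rotate → (3.42311,3.54010) → ×s → (3.45735,3.57550) → (3.46,3.58)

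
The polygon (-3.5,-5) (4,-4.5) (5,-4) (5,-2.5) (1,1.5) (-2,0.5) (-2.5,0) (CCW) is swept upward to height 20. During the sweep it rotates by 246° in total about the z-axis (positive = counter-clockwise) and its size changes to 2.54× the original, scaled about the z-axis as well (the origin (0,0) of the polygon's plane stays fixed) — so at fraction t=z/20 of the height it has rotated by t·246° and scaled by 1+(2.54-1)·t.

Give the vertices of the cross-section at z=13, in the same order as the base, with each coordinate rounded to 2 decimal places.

t = z/height = 13/20 = 0.65
s = 1 + (scale-1)·z/height = 1 + (2.54-1)·13/20 = 2.001000
θ = twist·z/height = 246°·13/20 = 159.9000° = 2.790781 rad
cos θ = -0.939094, sin θ = 0.343660 (intermediates below are computed at full precision and shown rounded to 5 d.p.)
v1: (-3.5,-5) → rotate → (5.00513,3.49266) → ×s → (10.01526,6.98882) → (10.02,6.99)
v2: (4,-4.5) → rotate → (-2.20991,5.60056) → ×s → (-4.42203,11.20673) → (-4.42,11.21)
v3: (5,-4) → rotate → (-3.32083,5.47468) → ×s → (-6.64499,10.95483) → (-6.64,10.95)
v4: (5,-2.5) → rotate → (-3.83632,4.06603) → ×s → (-7.67648,8.13613) → (-7.68,8.14)
v5: (1,1.5) → rotate → (-1.45458,-1.06498) → ×s → (-2.91062,-2.13103) → (-2.91,-2.13)
v6: (-2,0.5) → rotate → (1.70636,-1.15687) → ×s → (3.41442,-2.31489) → (3.41,-2.31)
v7: (-2.5,0) → rotate → (2.34774,-0.85915) → ×s → (4.69782,-1.71916) → (4.70,-1.72)

Cross-section at z=13: (10.02,6.99) (-4.42,11.21) (-6.64,10.95) (-7.68,8.14) (-2.91,-2.13) (3.41,-2.31) (4.70,-1.72)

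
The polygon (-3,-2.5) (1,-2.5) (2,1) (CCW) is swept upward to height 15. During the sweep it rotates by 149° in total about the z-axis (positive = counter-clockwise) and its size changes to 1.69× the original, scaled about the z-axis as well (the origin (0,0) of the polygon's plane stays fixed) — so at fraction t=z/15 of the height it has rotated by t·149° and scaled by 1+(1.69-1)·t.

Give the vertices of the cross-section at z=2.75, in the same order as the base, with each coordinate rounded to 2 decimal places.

t = z/height = 2.75/15 = 0.183333
s = 1 + (scale-1)·z/height = 1 + (1.69-1)·2.75/15 = 1.126500
θ = twist·z/height = 149°·2.75/15 = 27.3167° = 0.476766 rad
cos θ = 0.888484, sin θ = 0.458908 (intermediates below are computed at full precision and shown rounded to 5 d.p.)
v1: (-3,-2.5) → rotate → (-1.51818,-3.59793) → ×s → (-1.71023,-4.05307) → (-1.71,-4.05)
v2: (1,-2.5) → rotate → (2.03575,-1.76230) → ×s → (2.29328,-1.98523) → (2.29,-1.99)
v3: (2,1) → rotate → (1.31806,1.80630) → ×s → (1.48479,2.03480) → (1.48,2.03)

Cross-section at z=2.75: (-1.71,-4.05) (2.29,-1.99) (1.48,2.03)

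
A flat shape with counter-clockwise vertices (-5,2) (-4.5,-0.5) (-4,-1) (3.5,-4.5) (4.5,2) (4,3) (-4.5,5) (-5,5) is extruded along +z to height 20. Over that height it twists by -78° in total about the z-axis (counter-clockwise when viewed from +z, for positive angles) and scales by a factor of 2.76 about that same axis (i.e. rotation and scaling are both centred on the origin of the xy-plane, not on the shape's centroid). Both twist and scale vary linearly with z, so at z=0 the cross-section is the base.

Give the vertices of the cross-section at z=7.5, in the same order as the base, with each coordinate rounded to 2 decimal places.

t = z/height = 7.5/20 = 0.375
s = 1 + (scale-1)·z/height = 1 + (2.76-1)·7.5/20 = 1.660000
θ = twist·z/height = -78°·7.5/20 = -29.2500° = -0.510509 rad
cos θ = 0.872496, sin θ = -0.488621 (intermediates below are computed at full precision and shown rounded to 5 d.p.)
v1: (-5,2) → rotate → (-3.38524,4.18810) → ×s → (-5.61949,6.95224) → (-5.62,6.95)
v2: (-4.5,-0.5) → rotate → (-4.17054,1.76255) → ×s → (-6.92310,2.92583) → (-6.92,2.93)
v3: (-4,-1) → rotate → (-3.97861,1.08199) → ×s → (-6.60448,1.79610) → (-6.60,1.80)
v4: (3.5,-4.5) → rotate → (0.85494,-5.63641) → ×s → (1.41920,-9.35643) → (1.42,-9.36)
v5: (4.5,2) → rotate → (4.90347,-0.45380) → ×s → (8.13977,-0.75331) → (8.14,-0.75)
v6: (4,3) → rotate → (4.95585,0.66300) → ×s → (8.22671,1.10059) → (8.23,1.10)
v7: (-4.5,5) → rotate → (-1.48313,6.56128) → ×s → (-2.46199,10.89172) → (-2.46,10.89)
v8: (-5,5) → rotate → (-1.91937,6.80559) → ×s → (-3.18616,11.29727) → (-3.19,11.30)

Cross-section at z=7.5: (-5.62,6.95) (-6.92,2.93) (-6.60,1.80) (1.42,-9.36) (8.14,-0.75) (8.23,1.10) (-2.46,10.89) (-3.19,11.30)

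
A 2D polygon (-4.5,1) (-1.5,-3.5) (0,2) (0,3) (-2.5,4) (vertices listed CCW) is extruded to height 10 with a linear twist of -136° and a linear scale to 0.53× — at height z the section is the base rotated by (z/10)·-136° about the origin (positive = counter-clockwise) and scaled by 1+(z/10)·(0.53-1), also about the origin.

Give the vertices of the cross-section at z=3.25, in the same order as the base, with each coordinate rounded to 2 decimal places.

Cross-section at z=3.25: (-2.14,3.27) (-2.98,-1.24) (1.18,1.21) (1.77,1.82) (0.84,3.91)

t = z/height = 3.25/10 = 0.325
s = 1 + (scale-1)·z/height = 1 + (0.53-1)·3.25/10 = 0.847250
θ = twist·z/height = -136°·3.25/10 = -44.2000° = -0.771436 rad
cos θ = 0.716911, sin θ = -0.697165 (intermediates below are computed at full precision and shown rounded to 5 d.p.)
v1: (-4.5,1) → rotate → (-2.52893,3.85415) → ×s → (-2.14264,3.26543) → (-2.14,3.27)
v2: (-1.5,-3.5) → rotate → (-3.51544,-1.46344) → ×s → (-2.97846,-1.23990) → (-2.98,-1.24)
v3: (0,2) → rotate → (1.39433,1.43382) → ×s → (1.18135,1.21481) → (1.18,1.21)
v4: (0,3) → rotate → (2.09150,2.15073) → ×s → (1.77202,1.82221) → (1.77,1.82)
v5: (-2.5,4) → rotate → (0.99638,4.61056) → ×s → (0.84419,3.90629) → (0.84,3.91)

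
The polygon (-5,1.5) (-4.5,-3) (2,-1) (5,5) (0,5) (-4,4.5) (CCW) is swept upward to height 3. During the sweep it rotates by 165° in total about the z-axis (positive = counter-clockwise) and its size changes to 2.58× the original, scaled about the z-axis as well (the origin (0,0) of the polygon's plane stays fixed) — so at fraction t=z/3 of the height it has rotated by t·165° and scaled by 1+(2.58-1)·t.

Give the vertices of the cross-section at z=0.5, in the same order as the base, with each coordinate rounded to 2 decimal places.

t = z/height = 0.5/3 = 0.166667
s = 1 + (scale-1)·z/height = 1 + (2.58-1)·0.5/3 = 1.263333
θ = twist·z/height = 165°·0.5/3 = 27.5000° = 0.479966 rad
cos θ = 0.887011, sin θ = 0.461749 (intermediates below are computed at full precision and shown rounded to 5 d.p.)
v1: (-5,1.5) → rotate → (-5.12768,-0.97823) → ×s → (-6.47797,-1.23583) → (-6.48,-1.24)
v2: (-4.5,-3) → rotate → (-2.60630,-4.73890) → ×s → (-3.29263,-5.98681) → (-3.29,-5.99)
v3: (2,-1) → rotate → (2.23577,0.03649) → ×s → (2.82452,0.04609) → (2.82,0.05)
v4: (5,5) → rotate → (2.12631,6.74380) → ×s → (2.68624,8.51966) → (2.69,8.52)
v5: (0,5) → rotate → (-2.30874,4.43505) → ×s → (-2.91671,5.60295) → (-2.92,5.60)
v6: (-4,4.5) → rotate → (-5.62591,2.14455) → ×s → (-7.10740,2.70929) → (-7.11,2.71)

Cross-section at z=0.5: (-6.48,-1.24) (-3.29,-5.99) (2.82,0.05) (2.69,8.52) (-2.92,5.60) (-7.11,2.71)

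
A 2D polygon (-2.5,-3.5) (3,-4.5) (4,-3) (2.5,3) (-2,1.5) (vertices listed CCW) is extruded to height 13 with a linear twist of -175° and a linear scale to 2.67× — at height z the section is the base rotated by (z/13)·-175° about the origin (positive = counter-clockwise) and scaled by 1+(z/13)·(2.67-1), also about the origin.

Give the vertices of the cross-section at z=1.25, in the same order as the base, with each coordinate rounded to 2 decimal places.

Cross-section at z=1.25: (-3.95,-3.05) (1.82,-6.01) (3.44,-4.68) (3.79,2.49) (-1.72,2.34)

t = z/height = 1.25/13 = 0.0961538
s = 1 + (scale-1)·z/height = 1 + (2.67-1)·1.25/13 = 1.160577
θ = twist·z/height = -175°·1.25/13 = -16.8269° = -0.293685 rad
cos θ = 0.957184, sin θ = -0.289482 (intermediates below are computed at full precision and shown rounded to 5 d.p.)
v1: (-2.5,-3.5) → rotate → (-3.40614,-2.62644) → ×s → (-3.95309,-3.04818) → (-3.95,-3.05)
v2: (3,-4.5) → rotate → (1.56888,-5.17577) → ×s → (1.82081,-6.00688) → (1.82,-6.01)
v3: (4,-3) → rotate → (2.96029,-4.02948) → ×s → (3.43564,-4.67652) → (3.44,-4.68)
v4: (2.5,3) → rotate → (3.26140,2.14785) → ×s → (3.78511,2.49274) → (3.79,2.49)
v5: (-2,1.5) → rotate → (-1.48014,2.01474) → ×s → (-1.71782,2.33826) → (-1.72,2.34)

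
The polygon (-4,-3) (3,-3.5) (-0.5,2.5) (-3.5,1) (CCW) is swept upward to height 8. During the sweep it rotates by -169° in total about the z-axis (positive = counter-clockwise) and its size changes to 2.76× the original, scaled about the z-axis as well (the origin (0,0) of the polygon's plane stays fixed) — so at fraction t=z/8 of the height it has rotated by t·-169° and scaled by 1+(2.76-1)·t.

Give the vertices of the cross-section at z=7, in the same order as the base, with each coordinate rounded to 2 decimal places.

Cross-section at z=7: (4.55,11.86) (-11.18,3.48) (4.45,-4.70) (8.88,2.58)

t = z/height = 7/8 = 0.875
s = 1 + (scale-1)·z/height = 1 + (2.76-1)·7/8 = 2.540000
θ = twist·z/height = -169°·7/8 = -147.8750° = -2.580906 rad
cos θ = -0.846890, sin θ = -0.531768 (intermediates below are computed at full precision and shown rounded to 5 d.p.)
v1: (-4,-3) → rotate → (1.79226,4.66774) → ×s → (4.55233,11.85607) → (4.55,11.86)
v2: (3,-3.5) → rotate → (-4.40186,1.36881) → ×s → (-11.18072,3.47678) → (-11.18,3.48)
v3: (-0.5,2.5) → rotate → (1.75287,-1.85134) → ×s → (4.45228,-4.70241) → (4.45,-4.70)
v4: (-3.5,1) → rotate → (3.49588,1.01430) → ×s → (8.87954,2.57632) → (8.88,2.58)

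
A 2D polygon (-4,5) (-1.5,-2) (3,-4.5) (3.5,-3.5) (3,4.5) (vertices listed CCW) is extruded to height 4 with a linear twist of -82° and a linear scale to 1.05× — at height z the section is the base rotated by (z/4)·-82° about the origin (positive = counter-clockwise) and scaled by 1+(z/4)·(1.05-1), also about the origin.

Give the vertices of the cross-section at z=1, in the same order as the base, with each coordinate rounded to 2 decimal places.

Cross-section at z=1: (-2.02,6.16) (-2.13,-1.36) (1.25,-5.33) (2.08,-4.56) (4.44,3.20)

t = z/height = 1/4 = 0.25
s = 1 + (scale-1)·z/height = 1 + (1.05-1)·1/4 = 1.012500
θ = twist·z/height = -82°·1/4 = -20.5000° = -0.357792 rad
cos θ = 0.936672, sin θ = -0.350207 (intermediates below are computed at full precision and shown rounded to 5 d.p.)
v1: (-4,5) → rotate → (-1.99565,6.08419) → ×s → (-2.02060,6.16024) → (-2.02,6.16)
v2: (-1.5,-2) → rotate → (-2.10542,-1.34803) → ×s → (-2.13174,-1.36488) → (-2.13,-1.36)
v3: (3,-4.5) → rotate → (1.23408,-5.26565) → ×s → (1.24951,-5.33147) → (1.25,-5.33)
v4: (3.5,-3.5) → rotate → (2.05263,-4.50408) → ×s → (2.07828,-4.56038) → (2.08,-4.56)
v5: (3,4.5) → rotate → (4.38595,3.16440) → ×s → (4.44077,3.20396) → (4.44,3.20)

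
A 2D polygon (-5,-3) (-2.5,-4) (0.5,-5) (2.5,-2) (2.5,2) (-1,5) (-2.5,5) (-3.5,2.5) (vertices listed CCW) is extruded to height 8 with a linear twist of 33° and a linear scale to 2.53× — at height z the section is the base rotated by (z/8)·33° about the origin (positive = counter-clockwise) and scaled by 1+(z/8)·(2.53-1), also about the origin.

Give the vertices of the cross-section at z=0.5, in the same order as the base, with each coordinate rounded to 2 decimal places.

t = z/height = 0.5/8 = 0.0625
s = 1 + (scale-1)·z/height = 1 + (2.53-1)·0.5/8 = 1.095625
θ = twist·z/height = 33°·0.5/8 = 2.0625° = 0.035997 rad
cos θ = 0.999352, sin θ = 0.035990 (intermediates below are computed at full precision and shown rounded to 5 d.p.)
v1: (-5,-3) → rotate → (-4.88879,-3.17800) → ×s → (-5.35628,-3.48190) → (-5.36,-3.48)
v2: (-2.5,-4) → rotate → (-2.35442,-4.08738) → ×s → (-2.57956,-4.47824) → (-2.58,-4.48)
v3: (0.5,-5) → rotate → (0.67962,-4.97877) → ×s → (0.74461,-5.45486) → (0.74,-5.45)
v4: (2.5,-2) → rotate → (2.57036,-1.90873) → ×s → (2.81615,-2.09125) → (2.82,-2.09)
v5: (2.5,2) → rotate → (2.42640,2.08868) → ×s → (2.65843,2.28841) → (2.66,2.29)
v6: (-1,5) → rotate → (-1.17930,4.96077) → ×s → (-1.29207,5.43514) → (-1.29,5.44)
v7: (-2.5,5) → rotate → (-2.67833,4.90679) → ×s → (-2.93444,5.37600) → (-2.93,5.38)
v8: (-3.5,2.5) → rotate → (-3.58771,2.37242) → ×s → (-3.93078,2.59928) → (-3.93,2.60)

Cross-section at z=0.5: (-5.36,-3.48) (-2.58,-4.48) (0.74,-5.45) (2.82,-2.09) (2.66,2.29) (-1.29,5.44) (-2.93,5.38) (-3.93,2.60)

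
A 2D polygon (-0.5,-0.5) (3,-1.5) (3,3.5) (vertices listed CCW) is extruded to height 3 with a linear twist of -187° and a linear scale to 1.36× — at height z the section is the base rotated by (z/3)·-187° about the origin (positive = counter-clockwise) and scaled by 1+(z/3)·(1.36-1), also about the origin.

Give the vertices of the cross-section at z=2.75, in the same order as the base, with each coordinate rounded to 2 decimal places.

t = z/height = 2.75/3 = 0.916667
s = 1 + (scale-1)·z/height = 1 + (1.36-1)·2.75/3 = 1.330000
θ = twist·z/height = -187°·2.75/3 = -171.4167° = -2.991785 rad
cos θ = -0.988800, sin θ = -0.149248 (intermediates below are computed at full precision and shown rounded to 5 d.p.)
v1: (-0.5,-0.5) → rotate → (0.41978,0.56902) → ×s → (0.55830,0.75680) → (0.56,0.76)
v2: (3,-1.5) → rotate → (-3.19027,1.03546) → ×s → (-4.24306,1.37716) → (-4.24,1.38)
v3: (3,3.5) → rotate → (-2.44403,-3.90854) → ×s → (-3.25056,-5.19836) → (-3.25,-5.20)

Cross-section at z=2.75: (0.56,0.76) (-4.24,1.38) (-3.25,-5.20)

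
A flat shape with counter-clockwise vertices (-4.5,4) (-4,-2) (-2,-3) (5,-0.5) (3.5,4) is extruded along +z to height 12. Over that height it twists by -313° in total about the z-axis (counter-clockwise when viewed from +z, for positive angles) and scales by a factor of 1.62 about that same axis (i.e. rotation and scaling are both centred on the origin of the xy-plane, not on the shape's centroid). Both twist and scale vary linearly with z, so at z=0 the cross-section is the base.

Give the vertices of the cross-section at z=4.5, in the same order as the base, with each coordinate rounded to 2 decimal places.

t = z/height = 4.5/12 = 0.375
s = 1 + (scale-1)·z/height = 1 + (1.62-1)·4.5/12 = 1.232500
θ = twist·z/height = -313°·4.5/12 = -117.3750° = -2.048580 rad
cos θ = -0.459812, sin θ = -0.888016 (intermediates below are computed at full precision and shown rounded to 5 d.p.)
v1: (-4.5,4) → rotate → (5.62122,2.15682) → ×s → (6.92815,2.65828) → (6.93,2.66)
v2: (-4,-2) → rotate → (0.06322,4.47169) → ×s → (0.07792,5.51136) → (0.08,5.51)
v3: (-2,-3) → rotate → (-1.74442,3.15547) → ×s → (-2.15000,3.88912) → (-2.15,3.89)
v4: (5,-0.5) → rotate → (-2.74307,-4.21017) → ×s → (-3.38083,-5.18904) → (-3.38,-5.19)
v5: (3.5,4) → rotate → (1.94272,-4.94731) → ×s → (2.39440,-6.09755) → (2.39,-6.10)

Cross-section at z=4.5: (6.93,2.66) (0.08,5.51) (-2.15,3.89) (-3.38,-5.19) (2.39,-6.10)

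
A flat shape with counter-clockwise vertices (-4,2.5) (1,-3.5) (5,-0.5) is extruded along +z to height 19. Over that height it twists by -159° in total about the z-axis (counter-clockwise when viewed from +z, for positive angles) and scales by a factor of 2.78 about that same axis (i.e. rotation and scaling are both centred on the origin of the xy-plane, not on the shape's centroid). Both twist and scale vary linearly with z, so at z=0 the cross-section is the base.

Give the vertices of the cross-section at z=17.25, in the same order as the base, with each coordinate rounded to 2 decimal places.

Cross-section at z=17.25: (12.32,0.78) (-7.46,5.92) (-11.39,-6.56)

t = z/height = 17.25/19 = 0.907895
s = 1 + (scale-1)·z/height = 1 + (2.78-1)·17.25/19 = 2.616053
θ = twist·z/height = -159°·17.25/19 = -144.3553° = -2.519475 rad
cos θ = -0.812646, sin θ = -0.582758 (intermediates below are computed at full precision and shown rounded to 5 d.p.)
v1: (-4,2.5) → rotate → (4.70748,0.29942) → ×s → (12.31501,0.78329) → (12.32,0.78)
v2: (1,-3.5) → rotate → (-2.85230,2.26150) → ×s → (-7.46176,5.91621) → (-7.46,5.92)
v3: (5,-0.5) → rotate → (-4.35461,-2.50747) → ×s → (-11.39189,-6.55966) → (-11.39,-6.56)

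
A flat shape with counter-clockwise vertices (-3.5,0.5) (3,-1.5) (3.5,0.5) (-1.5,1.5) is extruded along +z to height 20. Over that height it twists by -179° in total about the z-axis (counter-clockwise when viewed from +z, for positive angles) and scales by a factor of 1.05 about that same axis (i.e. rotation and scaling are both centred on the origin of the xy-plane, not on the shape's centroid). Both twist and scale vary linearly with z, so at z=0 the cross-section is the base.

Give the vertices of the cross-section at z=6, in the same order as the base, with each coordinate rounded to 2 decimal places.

Cross-section at z=6: (-1.69,3.16) (0.58,-3.36) (2.51,-2.56) (0.33,2.13)

t = z/height = 6/20 = 0.3
s = 1 + (scale-1)·z/height = 1 + (1.05-1)·6/20 = 1.015000
θ = twist·z/height = -179°·6/20 = -53.7000° = -0.937242 rad
cos θ = 0.592013, sin θ = -0.805928 (intermediates below are computed at full precision and shown rounded to 5 d.p.)
v1: (-3.5,0.5) → rotate → (-1.66908,3.11676) → ×s → (-1.69412,3.16351) → (-1.69,3.16)
v2: (3,-1.5) → rotate → (0.56715,-3.30580) → ×s → (0.57565,-3.35539) → (0.58,-3.36)
v3: (3.5,0.5) → rotate → (2.47501,-2.52474) → ×s → (2.51214,-2.56261) → (2.51,-2.56)
v4: (-1.5,1.5) → rotate → (0.32087,2.09691) → ×s → (0.32569,2.12837) → (0.33,2.13)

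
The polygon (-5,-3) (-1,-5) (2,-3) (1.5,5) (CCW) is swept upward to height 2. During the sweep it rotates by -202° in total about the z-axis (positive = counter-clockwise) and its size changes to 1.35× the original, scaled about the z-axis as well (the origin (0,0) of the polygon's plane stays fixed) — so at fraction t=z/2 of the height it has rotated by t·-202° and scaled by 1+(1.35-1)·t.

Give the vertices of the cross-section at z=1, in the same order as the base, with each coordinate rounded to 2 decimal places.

Cross-section at z=1: (-2.34,6.44) (-5.54,2.27) (-3.91,-1.63) (5.43,-2.85)

t = z/height = 1/2 = 0.5
s = 1 + (scale-1)·z/height = 1 + (1.35-1)·1/2 = 1.175000
θ = twist·z/height = -202°·1/2 = -101.0000° = -1.762783 rad
cos θ = -0.190809, sin θ = -0.981627 (intermediates below are computed at full precision and shown rounded to 5 d.p.)
v1: (-5,-3) → rotate → (-1.99084,5.48056) → ×s → (-2.33923,6.43966) → (-2.34,6.44)
v2: (-1,-5) → rotate → (-4.71733,1.93567) → ×s → (-5.54286,2.27441) → (-5.54,2.27)
v3: (2,-3) → rotate → (-3.32650,-1.39083) → ×s → (-3.90864,-1.63422) → (-3.91,-1.63)
v4: (1.5,5) → rotate → (4.62192,-2.42649) → ×s → (5.43076,-2.85112) → (5.43,-2.85)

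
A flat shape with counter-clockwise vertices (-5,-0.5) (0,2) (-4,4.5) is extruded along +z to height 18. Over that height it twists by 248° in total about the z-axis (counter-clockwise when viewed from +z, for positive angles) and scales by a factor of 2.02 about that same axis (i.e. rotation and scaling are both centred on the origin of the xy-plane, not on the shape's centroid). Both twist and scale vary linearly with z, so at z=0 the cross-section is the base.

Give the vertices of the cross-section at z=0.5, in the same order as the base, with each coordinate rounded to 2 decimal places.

Cross-section at z=0.5: (-5.04,-1.13) (-0.25,2.04) (-4.64,4.10)

t = z/height = 0.5/18 = 0.0277778
s = 1 + (scale-1)·z/height = 1 + (2.02-1)·0.5/18 = 1.028333
θ = twist·z/height = 248°·0.5/18 = 6.8889° = 0.120234 rad
cos θ = 0.992781, sin θ = 0.119944 (intermediates below are computed at full precision and shown rounded to 5 d.p.)
v1: (-5,-0.5) → rotate → (-4.90393,-1.09611) → ×s → (-5.04288,-1.12717) → (-5.04,-1.13)
v2: (0,2) → rotate → (-0.23989,1.98556) → ×s → (-0.24669,2.04182) → (-0.25,2.04)
v3: (-4,4.5) → rotate → (-4.51087,3.98774) → ×s → (-4.63868,4.10072) → (-4.64,4.10)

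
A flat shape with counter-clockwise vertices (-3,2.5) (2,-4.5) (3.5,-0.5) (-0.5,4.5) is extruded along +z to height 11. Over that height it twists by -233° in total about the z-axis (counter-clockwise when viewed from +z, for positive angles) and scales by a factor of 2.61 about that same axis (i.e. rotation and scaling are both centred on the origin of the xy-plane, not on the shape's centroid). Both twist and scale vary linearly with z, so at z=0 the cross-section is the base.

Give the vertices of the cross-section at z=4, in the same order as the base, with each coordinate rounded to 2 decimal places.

Cross-section at z=4: (3.51,5.10) (-6.81,-3.81) (-0.28,-5.60) (7.03,1.45)

t = z/height = 4/11 = 0.363636
s = 1 + (scale-1)·z/height = 1 + (2.61-1)·4/11 = 1.585455
θ = twist·z/height = -233°·4/11 = -84.7273° = -1.478770 rad
cos θ = 0.091897, sin θ = -0.995769 (intermediates below are computed at full precision and shown rounded to 5 d.p.)
v1: (-3,2.5) → rotate → (2.21373,3.21705) → ×s → (3.50977,5.10048) → (3.51,5.10)
v2: (2,-4.5) → rotate → (-4.29717,-2.40507) → ×s → (-6.81296,-3.81313) → (-6.81,-3.81)
v3: (3.5,-0.5) → rotate → (-0.17625,-3.53114) → ×s → (-0.27943,-5.59846) → (-0.28,-5.60)
v4: (-0.5,4.5) → rotate → (4.43501,0.91142) → ×s → (7.03151,1.44501) → (7.03,1.45)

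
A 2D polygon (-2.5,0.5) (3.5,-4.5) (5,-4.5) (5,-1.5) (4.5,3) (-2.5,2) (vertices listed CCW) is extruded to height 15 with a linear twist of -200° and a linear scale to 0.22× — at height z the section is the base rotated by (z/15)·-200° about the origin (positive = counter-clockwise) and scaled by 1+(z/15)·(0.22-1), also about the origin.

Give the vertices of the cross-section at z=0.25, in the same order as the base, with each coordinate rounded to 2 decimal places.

t = z/height = 0.25/15 = 0.0166667
s = 1 + (scale-1)·z/height = 1 + (0.22-1)·0.25/15 = 0.987000
θ = twist·z/height = -200°·0.25/15 = -3.3333° = -0.058178 rad
cos θ = 0.998308, sin θ = -0.058145 (intermediates below are computed at full precision and shown rounded to 5 d.p.)
v1: (-2.5,0.5) → rotate → (-2.46670,0.64452) → ×s → (-2.43463,0.63614) → (-2.43,0.64)
v2: (3.5,-4.5) → rotate → (3.23243,-4.69589) → ×s → (3.19041,-4.63485) → (3.19,-4.63)
v3: (5,-4.5) → rotate → (4.72989,-4.78311) → ×s → (4.66840,-4.72093) → (4.67,-4.72)
v4: (5,-1.5) → rotate → (4.90432,-1.78819) → ×s → (4.84057,-1.76494) → (4.84,-1.76)
v5: (4.5,3) → rotate → (4.66682,2.73327) → ×s → (4.60615,2.69774) → (4.61,2.70)
v6: (-2.5,2) → rotate → (-2.37948,2.14198) → ×s → (-2.34855,2.11413) → (-2.35,2.11)

Cross-section at z=0.25: (-2.43,0.64) (3.19,-4.63) (4.67,-4.72) (4.84,-1.76) (4.61,2.70) (-2.35,2.11)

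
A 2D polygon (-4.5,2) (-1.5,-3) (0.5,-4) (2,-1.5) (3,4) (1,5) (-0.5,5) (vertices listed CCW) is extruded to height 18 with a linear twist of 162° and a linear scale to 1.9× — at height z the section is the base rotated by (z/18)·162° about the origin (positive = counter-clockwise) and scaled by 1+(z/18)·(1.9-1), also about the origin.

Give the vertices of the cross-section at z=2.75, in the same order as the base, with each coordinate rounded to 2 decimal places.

Cross-section at z=2.75: (-5.60,-0.08) (-0.12,-3.81) (2.42,-3.89) (2.78,-0.60) (1.19,5.56) (-1.35,5.64) (-2.90,4.93)

t = z/height = 2.75/18 = 0.152778
s = 1 + (scale-1)·z/height = 1 + (1.9-1)·2.75/18 = 1.137500
θ = twist·z/height = 162°·2.75/18 = 24.7500° = 0.431969 rad
cos θ = 0.908143, sin θ = 0.418660 (intermediates below are computed at full precision and shown rounded to 5 d.p.)
v1: (-4.5,2) → rotate → (-4.92396,-0.06768) → ×s → (-5.60101,-0.07699) → (-5.60,-0.08)
v2: (-1.5,-3) → rotate → (-0.10624,-3.35242) → ×s → (-0.12084,-3.81338) → (-0.12,-3.81)
v3: (0.5,-4) → rotate → (2.12871,-3.42324) → ×s → (2.42141,-3.89394) → (2.42,-3.89)
v4: (2,-1.5) → rotate → (2.44428,-0.52490) → ×s → (2.78036,-0.59707) → (2.78,-0.60)
v5: (3,4) → rotate → (1.04979,4.88855) → ×s → (1.19414,5.56073) → (1.19,5.56)
v6: (1,5) → rotate → (-1.18516,4.95938) → ×s → (-1.34811,5.64129) → (-1.35,5.64)
v7: (-0.5,5) → rotate → (-2.54737,4.33139) → ×s → (-2.89763,4.92695) → (-2.90,4.93)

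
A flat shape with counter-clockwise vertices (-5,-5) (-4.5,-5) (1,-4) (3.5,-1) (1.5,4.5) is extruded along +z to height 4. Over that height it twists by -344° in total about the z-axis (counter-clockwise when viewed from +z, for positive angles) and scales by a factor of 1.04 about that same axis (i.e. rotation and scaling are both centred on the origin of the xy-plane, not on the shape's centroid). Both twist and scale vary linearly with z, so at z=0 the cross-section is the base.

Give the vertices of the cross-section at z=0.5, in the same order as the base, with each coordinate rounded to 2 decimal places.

Cross-section at z=0.5: (-7.10,-0.25) (-6.73,-0.59) (-2.01,-3.63) (1.89,-3.13) (4.19,2.28)

t = z/height = 0.5/4 = 0.125
s = 1 + (scale-1)·z/height = 1 + (1.04-1)·0.5/4 = 1.005000
θ = twist·z/height = -344°·0.5/4 = -43.0000° = -0.750492 rad
cos θ = 0.731354, sin θ = -0.681998 (intermediates below are computed at full precision and shown rounded to 5 d.p.)
v1: (-5,-5) → rotate → (-7.06676,-0.24678) → ×s → (-7.10209,-0.24801) → (-7.10,-0.25)
v2: (-4.5,-5) → rotate → (-6.70108,-0.58778) → ×s → (-6.73459,-0.59071) → (-6.73,-0.59)
v3: (1,-4) → rotate → (-1.99664,-3.60741) → ×s → (-2.00662,-3.62545) → (-2.01,-3.63)
v4: (3.5,-1) → rotate → (1.87774,-3.11835) → ×s → (1.88713,-3.13394) → (1.89,-3.13)
v5: (1.5,4.5) → rotate → (4.16602,2.26809) → ×s → (4.18685,2.27943) → (4.19,2.28)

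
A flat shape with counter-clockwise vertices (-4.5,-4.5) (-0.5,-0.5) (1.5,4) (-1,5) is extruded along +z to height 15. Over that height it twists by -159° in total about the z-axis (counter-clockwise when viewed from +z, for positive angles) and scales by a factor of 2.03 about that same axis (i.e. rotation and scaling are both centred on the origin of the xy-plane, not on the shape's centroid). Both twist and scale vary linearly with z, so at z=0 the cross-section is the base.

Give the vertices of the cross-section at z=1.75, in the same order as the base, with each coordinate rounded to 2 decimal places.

t = z/height = 1.75/15 = 0.116667
s = 1 + (scale-1)·z/height = 1 + (2.03-1)·1.75/15 = 1.120167
θ = twist·z/height = -159°·1.75/15 = -18.5500° = -0.323759 rad
cos θ = 0.948046, sin θ = -0.318132 (intermediates below are computed at full precision and shown rounded to 5 d.p.)
v1: (-4.5,-4.5) → rotate → (-5.69780,-2.83461) → ×s → (-6.38249,-3.17524) → (-6.38,-3.18)
v2: (-0.5,-0.5) → rotate → (-0.63309,-0.31496) → ×s → (-0.70917,-0.35280) → (-0.71,-0.35)
v3: (1.5,4) → rotate → (2.69460,3.31499) → ×s → (3.01840,3.71334) → (3.02,3.71)
v4: (-1,5) → rotate → (0.64261,5.05836) → ×s → (0.71983,5.66621) → (0.72,5.67)

Cross-section at z=1.75: (-6.38,-3.18) (-0.71,-0.35) (3.02,3.71) (0.72,5.67)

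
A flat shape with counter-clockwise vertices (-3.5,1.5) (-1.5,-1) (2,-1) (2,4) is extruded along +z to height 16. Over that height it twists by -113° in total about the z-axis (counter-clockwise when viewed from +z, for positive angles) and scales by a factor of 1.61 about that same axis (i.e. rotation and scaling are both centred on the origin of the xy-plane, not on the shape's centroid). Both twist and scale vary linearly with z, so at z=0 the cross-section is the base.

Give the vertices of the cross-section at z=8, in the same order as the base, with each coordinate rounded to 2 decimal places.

Cross-section at z=8: (-0.89,4.89) (-2.17,0.91) (0.35,-2.90) (5.79,0.70)

t = z/height = 8/16 = 0.5
s = 1 + (scale-1)·z/height = 1 + (1.61-1)·8/16 = 1.305000
θ = twist·z/height = -113°·8/16 = -56.5000° = -0.986111 rad
cos θ = 0.551937, sin θ = -0.833886 (intermediates below are computed at full precision and shown rounded to 5 d.p.)
v1: (-3.5,1.5) → rotate → (-0.68095,3.74651) → ×s → (-0.88864,4.88919) → (-0.89,4.89)
v2: (-1.5,-1) → rotate → (-1.66179,0.69889) → ×s → (-2.16864,0.91205) → (-2.17,0.91)
v3: (2,-1) → rotate → (0.26999,-2.21971) → ×s → (0.35233,-2.89672) → (0.35,-2.90)
v4: (2,4) → rotate → (4.43942,0.53998) → ×s → (5.79344,0.70467) → (5.79,0.70)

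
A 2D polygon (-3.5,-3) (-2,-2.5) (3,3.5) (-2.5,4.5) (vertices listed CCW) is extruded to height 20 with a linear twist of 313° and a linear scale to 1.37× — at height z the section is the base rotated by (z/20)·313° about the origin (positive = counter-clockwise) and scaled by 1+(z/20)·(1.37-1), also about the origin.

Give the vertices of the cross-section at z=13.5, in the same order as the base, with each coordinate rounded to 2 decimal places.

t = z/height = 13.5/20 = 0.675
s = 1 + (scale-1)·z/height = 1 + (1.37-1)·13.5/20 = 1.249750
θ = twist·z/height = 313°·13.5/20 = 211.2750° = 3.687444 rad
cos θ = -0.854685, sin θ = -0.519146 (intermediates below are computed at full precision and shown rounded to 5 d.p.)
v1: (-3.5,-3) → rotate → (1.43396,4.38107) → ×s → (1.79209,5.47524) → (1.79,5.48)
v2: (-2,-2.5) → rotate → (0.41151,3.17501) → ×s → (0.51428,3.96796) → (0.51,3.97)
v3: (3,3.5) → rotate → (-0.74704,-4.54884) → ×s → (-0.93362,-5.68491) → (-0.93,-5.68)
v4: (-2.5,4.5) → rotate → (4.47287,-2.54822) → ×s → (5.58997,-3.18464) → (5.59,-3.18)

Cross-section at z=13.5: (1.79,5.48) (0.51,3.97) (-0.93,-5.68) (5.59,-3.18)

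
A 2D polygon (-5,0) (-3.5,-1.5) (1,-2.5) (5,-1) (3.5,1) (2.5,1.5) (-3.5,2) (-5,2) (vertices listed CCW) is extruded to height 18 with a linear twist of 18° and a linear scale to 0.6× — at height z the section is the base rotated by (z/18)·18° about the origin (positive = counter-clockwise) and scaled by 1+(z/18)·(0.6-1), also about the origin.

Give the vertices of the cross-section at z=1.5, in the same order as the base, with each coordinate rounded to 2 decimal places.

Cross-section at z=1.5: (-4.83,-0.13) (-3.34,-1.54) (1.03,-2.39) (4.86,-0.84) (3.36,1.05) (2.38,1.51) (-3.43,1.84) (-4.88,1.81)

t = z/height = 1.5/18 = 0.0833333
s = 1 + (scale-1)·z/height = 1 + (0.6-1)·1.5/18 = 0.966667
θ = twist·z/height = 18°·1.5/18 = 1.5000° = 0.026180 rad
cos θ = 0.999657, sin θ = 0.026177 (intermediates below are computed at full precision and shown rounded to 5 d.p.)
v1: (-5,0) → rotate → (-4.99829,-0.13088) → ×s → (-4.83168,-0.12652) → (-4.83,-0.13)
v2: (-3.5,-1.5) → rotate → (-3.45954,-1.59111) → ×s → (-3.34422,-1.53807) → (-3.34,-1.54)
v3: (1,-2.5) → rotate → (1.06510,-2.47297) → ×s → (1.02960,-2.39053) → (1.03,-2.39)
v4: (5,-1) → rotate → (5.02446,-0.86877) → ×s → (4.85698,-0.83981) → (4.86,-0.84)
v5: (3.5,1) → rotate → (3.47262,1.09128) → ×s → (3.35687,1.05490) → (3.36,1.05)
v6: (2.5,1.5) → rotate → (2.45988,1.56493) → ×s → (2.37788,1.51276) → (2.38,1.51)
v7: (-3.5,2) → rotate → (-3.55115,1.90770) → ×s → (-3.43278,1.84411) → (-3.43,1.84)
v8: (-5,2) → rotate → (-5.05064,1.86843) → ×s → (-4.88229,1.80615) → (-4.88,1.81)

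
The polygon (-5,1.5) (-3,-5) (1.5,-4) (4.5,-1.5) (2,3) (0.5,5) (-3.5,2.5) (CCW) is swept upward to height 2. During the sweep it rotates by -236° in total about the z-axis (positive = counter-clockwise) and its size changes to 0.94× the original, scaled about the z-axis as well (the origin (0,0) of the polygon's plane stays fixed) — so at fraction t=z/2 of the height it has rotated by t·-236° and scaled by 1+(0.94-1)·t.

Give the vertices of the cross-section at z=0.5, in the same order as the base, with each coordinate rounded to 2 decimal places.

t = z/height = 0.5/2 = 0.25
s = 1 + (scale-1)·z/height = 1 + (0.94-1)·0.5/2 = 0.985000
θ = twist·z/height = -236°·0.5/2 = -59.0000° = -1.029744 rad
cos θ = 0.515038, sin θ = -0.857167 (intermediates below are computed at full precision and shown rounded to 5 d.p.)
v1: (-5,1.5) → rotate → (-1.28944,5.05839) → ×s → (-1.27010,4.98252) → (-1.27,4.98)
v2: (-3,-5) → rotate → (-5.83095,-0.00369) → ×s → (-5.74349,-0.00363) → (-5.74,0.00)
v3: (1.5,-4) → rotate → (-2.65611,-3.34590) → ×s → (-2.61627,-3.29571) → (-2.62,-3.30)
v4: (4.5,-1.5) → rotate → (1.03192,-4.62981) → ×s → (1.01644,-4.56036) → (1.02,-4.56)
v5: (2,3) → rotate → (3.60158,-0.16922) → ×s → (3.54755,-0.16668) → (3.55,-0.17)
v6: (0.5,5) → rotate → (4.54336,2.14661) → ×s → (4.47521,2.11441) → (4.48,2.11)
v7: (-3.5,2.5) → rotate → (0.34028,4.28768) → ×s → (0.33518,4.22337) → (0.34,4.22)

Cross-section at z=0.5: (-1.27,4.98) (-5.74,0.00) (-2.62,-3.30) (1.02,-4.56) (3.55,-0.17) (4.48,2.11) (0.34,4.22)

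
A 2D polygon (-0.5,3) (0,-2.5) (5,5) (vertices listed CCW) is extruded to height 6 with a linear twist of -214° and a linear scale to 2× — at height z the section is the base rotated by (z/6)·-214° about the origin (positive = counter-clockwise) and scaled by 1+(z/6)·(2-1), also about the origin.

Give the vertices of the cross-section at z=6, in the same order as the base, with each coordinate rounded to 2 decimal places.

t = z/height = 6/6 = 1
s = 1 + (scale-1)·z/height = 1 + (2-1)·6/6 = 2.000000
θ = twist·z/height = -214°·6/6 = -214.0000° = -3.735005 rad
cos θ = -0.829038, sin θ = 0.559193 (intermediates below are computed at full precision and shown rounded to 5 d.p.)
v1: (-0.5,3) → rotate → (-1.26306,-2.76671) → ×s → (-2.52612,-5.53342) → (-2.53,-5.53)
v2: (0,-2.5) → rotate → (1.39798,2.07259) → ×s → (2.79596,4.14519) → (2.80,4.15)
v3: (5,5) → rotate → (-6.94115,-1.34922) → ×s → (-13.88230,-2.69845) → (-13.88,-2.70)

Cross-section at z=6: (-2.53,-5.53) (2.80,4.15) (-13.88,-2.70)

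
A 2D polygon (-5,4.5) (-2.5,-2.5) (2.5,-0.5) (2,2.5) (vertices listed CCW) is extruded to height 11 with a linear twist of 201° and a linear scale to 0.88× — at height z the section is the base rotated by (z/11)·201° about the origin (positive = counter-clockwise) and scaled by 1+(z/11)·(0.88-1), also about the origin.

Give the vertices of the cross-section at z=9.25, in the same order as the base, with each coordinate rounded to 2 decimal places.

t = z/height = 9.25/11 = 0.840909
s = 1 + (scale-1)·z/height = 1 + (0.88-1)·9.25/11 = 0.899091
θ = twist·z/height = 201°·9.25/11 = 169.0227° = 2.950003 rad
cos θ = -0.981703, sin θ = 0.190420 (intermediates below are computed at full precision and shown rounded to 5 d.p.)
v1: (-5,4.5) → rotate → (4.05163,-5.36976) → ×s → (3.64278,-4.82790) → (3.64,-4.83)
v2: (-2.5,-2.5) → rotate → (2.93031,1.97821) → ×s → (2.63461,1.77859) → (2.63,1.78)
v3: (2.5,-0.5) → rotate → (-2.35905,0.96690) → ×s → (-2.12100,0.86933) → (-2.12,0.87)
v4: (2,2.5) → rotate → (-2.43945,-2.07342) → ×s → (-2.19329,-1.86419) → (-2.19,-1.86)

Cross-section at z=9.25: (3.64,-4.83) (2.63,1.78) (-2.12,0.87) (-2.19,-1.86)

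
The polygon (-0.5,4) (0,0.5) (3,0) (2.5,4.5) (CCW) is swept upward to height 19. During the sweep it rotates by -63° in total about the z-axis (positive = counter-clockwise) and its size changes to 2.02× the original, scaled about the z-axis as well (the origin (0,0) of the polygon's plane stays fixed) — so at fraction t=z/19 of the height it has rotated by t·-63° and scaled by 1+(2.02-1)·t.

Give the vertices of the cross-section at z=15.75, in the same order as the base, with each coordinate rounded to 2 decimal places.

Cross-section at z=15.75: (5.27,5.25) (0.73,0.57) (3.39,-4.38) (9.39,1.44)

t = z/height = 15.75/19 = 0.828947
s = 1 + (scale-1)·z/height = 1 + (2.02-1)·15.75/19 = 1.845526
θ = twist·z/height = -63°·15.75/19 = -52.2237° = -0.911475 rad
cos θ = 0.612580, sin θ = -0.790408 (intermediates below are computed at full precision and shown rounded to 5 d.p.)
v1: (-0.5,4) → rotate → (2.85534,2.84553) → ×s → (5.26961,5.25149) → (5.27,5.25)
v2: (0,0.5) → rotate → (0.39520,0.30629) → ×s → (0.72936,0.56527) → (0.73,0.57)
v3: (3,0) → rotate → (1.83774,-2.37122) → ×s → (3.39160,-4.37616) → (3.39,-4.38)
v4: (2.5,4.5) → rotate → (5.08829,0.78059) → ×s → (9.39057,1.44060) → (9.39,1.44)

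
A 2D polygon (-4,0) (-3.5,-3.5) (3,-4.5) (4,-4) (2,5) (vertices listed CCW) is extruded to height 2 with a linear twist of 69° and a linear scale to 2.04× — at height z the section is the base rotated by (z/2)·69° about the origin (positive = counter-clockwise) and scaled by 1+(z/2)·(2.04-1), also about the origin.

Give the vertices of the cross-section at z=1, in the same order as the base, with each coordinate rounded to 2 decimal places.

t = z/height = 1/2 = 0.5
s = 1 + (scale-1)·z/height = 1 + (2.04-1)·1/2 = 1.520000
θ = twist·z/height = 69°·1/2 = 34.5000° = 0.602139 rad
cos θ = 0.824126, sin θ = 0.566406 (intermediates below are computed at full precision and shown rounded to 5 d.p.)
v1: (-4,0) → rotate → (-3.29650,-2.26562) → ×s → (-5.01069,-3.44375) → (-5.01,-3.44)
v2: (-3.5,-3.5) → rotate → (-0.90202,-4.86686) → ×s → (-1.37107,-7.39763) → (-1.37,-7.40)
v3: (3,-4.5) → rotate → (5.02121,-2.00935) → ×s → (7.63223,-3.05421) → (7.63,-3.05)
v4: (4,-4) → rotate → (5.56213,-1.03088) → ×s → (8.45444,-1.56694) → (8.45,-1.57)
v5: (2,5) → rotate → (-1.18378,5.25344) → ×s → (-1.79934,7.98523) → (-1.80,7.99)

Cross-section at z=1: (-5.01,-3.44) (-1.37,-7.40) (7.63,-3.05) (8.45,-1.57) (-1.80,7.99)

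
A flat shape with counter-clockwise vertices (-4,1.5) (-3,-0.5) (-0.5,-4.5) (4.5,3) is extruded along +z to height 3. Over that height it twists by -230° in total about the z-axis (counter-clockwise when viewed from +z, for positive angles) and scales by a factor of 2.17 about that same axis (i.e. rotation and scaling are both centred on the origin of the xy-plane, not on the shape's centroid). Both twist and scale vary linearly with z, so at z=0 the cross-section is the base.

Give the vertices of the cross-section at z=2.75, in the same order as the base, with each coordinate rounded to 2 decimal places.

Cross-section at z=2.75: (5.52,-6.92) (5.87,-2.30) (5.67,7.48) (-11.19,-0.56)

t = z/height = 2.75/3 = 0.916667
s = 1 + (scale-1)·z/height = 1 + (2.17-1)·2.75/3 = 2.072500
θ = twist·z/height = -230°·2.75/3 = -210.8333° = -3.679736 rad
cos θ = -0.858662, sin θ = 0.512543 (intermediates below are computed at full precision and shown rounded to 5 d.p.)
v1: (-4,1.5) → rotate → (2.66583,-3.33816) → ×s → (5.52494,-6.91834) → (5.52,-6.92)
v2: (-3,-0.5) → rotate → (2.83226,-1.10830) → ×s → (5.86985,-2.29694) → (5.87,-2.30)
v3: (-0.5,-4.5) → rotate → (2.73577,3.60771) → ×s → (5.66989,7.47697) → (5.67,7.48)
v4: (4.5,3) → rotate → (-5.40161,-0.26954) → ×s → (-11.19483,-0.55863) → (-11.19,-0.56)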